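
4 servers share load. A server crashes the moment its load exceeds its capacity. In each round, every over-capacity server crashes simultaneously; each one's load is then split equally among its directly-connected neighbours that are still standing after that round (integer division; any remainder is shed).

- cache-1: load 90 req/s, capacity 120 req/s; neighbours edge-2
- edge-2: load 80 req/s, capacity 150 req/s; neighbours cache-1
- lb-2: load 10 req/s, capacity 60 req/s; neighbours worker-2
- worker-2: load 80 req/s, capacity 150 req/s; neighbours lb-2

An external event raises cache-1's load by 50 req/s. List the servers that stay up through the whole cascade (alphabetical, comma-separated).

Round 1 — cache-1 at 140 > 120. cache-1 crashes.
  cache-1 sheds 140 req/s to edge-2: 140 each.
    edge-2: 80+140 = 220 > 150
Round 2 — edge-2 crashes.
  edge-2 sheds 220 req/s: no online neighbours, lost.
No further crashes.

lb-2, worker-2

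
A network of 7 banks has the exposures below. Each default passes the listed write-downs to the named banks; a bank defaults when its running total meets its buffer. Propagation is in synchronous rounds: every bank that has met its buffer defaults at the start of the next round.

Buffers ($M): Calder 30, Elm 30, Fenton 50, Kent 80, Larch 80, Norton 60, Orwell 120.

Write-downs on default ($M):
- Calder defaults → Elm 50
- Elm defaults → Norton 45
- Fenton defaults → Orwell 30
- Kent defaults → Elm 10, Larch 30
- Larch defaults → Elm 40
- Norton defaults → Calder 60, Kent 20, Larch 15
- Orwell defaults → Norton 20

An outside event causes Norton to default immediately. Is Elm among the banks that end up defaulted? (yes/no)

Round 1 — Norton defaults (initial).
  Calder: +60 → 60 ≥ 30
  Kent: +20 → 20 < 80
  Larch: +15 → 15 < 80
Round 2 — Calder defaults.
  Elm: +50 → 50 ≥ 30
Round 3 — Elm defaults.
No further defaults.

yes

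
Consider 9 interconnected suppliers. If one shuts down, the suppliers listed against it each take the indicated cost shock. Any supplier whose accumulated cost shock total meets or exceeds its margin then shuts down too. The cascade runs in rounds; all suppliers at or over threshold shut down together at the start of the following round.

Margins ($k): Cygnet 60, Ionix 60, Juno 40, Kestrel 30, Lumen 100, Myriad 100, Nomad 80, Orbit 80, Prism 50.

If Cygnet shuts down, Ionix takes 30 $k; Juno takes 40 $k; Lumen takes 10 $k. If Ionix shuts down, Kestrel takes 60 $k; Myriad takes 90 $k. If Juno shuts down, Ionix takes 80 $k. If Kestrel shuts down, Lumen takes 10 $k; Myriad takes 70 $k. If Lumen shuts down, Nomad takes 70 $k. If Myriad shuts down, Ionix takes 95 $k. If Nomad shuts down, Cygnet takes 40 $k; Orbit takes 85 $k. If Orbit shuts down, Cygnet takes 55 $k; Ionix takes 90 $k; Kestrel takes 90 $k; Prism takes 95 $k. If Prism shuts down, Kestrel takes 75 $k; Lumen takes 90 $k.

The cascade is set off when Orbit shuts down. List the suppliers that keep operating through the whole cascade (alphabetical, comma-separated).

Cygnet, Juno, Nomad

Round 1 — Orbit shuts down (initial).
  Cygnet: +55 → 55 < 60
  Ionix: +90 → 90 ≥ 60
  Kestrel: +90 → 90 ≥ 30
  Prism: +95 → 95 ≥ 50
Round 2 — Ionix, Kestrel, Prism shut down.
  Lumen: +10+90 → 100 ≥ 100
  Myriad: +90+70 → 160 ≥ 100
Round 3 — Lumen, Myriad shut down.
  Nomad: +70 → 70 < 80
No further shutdowns.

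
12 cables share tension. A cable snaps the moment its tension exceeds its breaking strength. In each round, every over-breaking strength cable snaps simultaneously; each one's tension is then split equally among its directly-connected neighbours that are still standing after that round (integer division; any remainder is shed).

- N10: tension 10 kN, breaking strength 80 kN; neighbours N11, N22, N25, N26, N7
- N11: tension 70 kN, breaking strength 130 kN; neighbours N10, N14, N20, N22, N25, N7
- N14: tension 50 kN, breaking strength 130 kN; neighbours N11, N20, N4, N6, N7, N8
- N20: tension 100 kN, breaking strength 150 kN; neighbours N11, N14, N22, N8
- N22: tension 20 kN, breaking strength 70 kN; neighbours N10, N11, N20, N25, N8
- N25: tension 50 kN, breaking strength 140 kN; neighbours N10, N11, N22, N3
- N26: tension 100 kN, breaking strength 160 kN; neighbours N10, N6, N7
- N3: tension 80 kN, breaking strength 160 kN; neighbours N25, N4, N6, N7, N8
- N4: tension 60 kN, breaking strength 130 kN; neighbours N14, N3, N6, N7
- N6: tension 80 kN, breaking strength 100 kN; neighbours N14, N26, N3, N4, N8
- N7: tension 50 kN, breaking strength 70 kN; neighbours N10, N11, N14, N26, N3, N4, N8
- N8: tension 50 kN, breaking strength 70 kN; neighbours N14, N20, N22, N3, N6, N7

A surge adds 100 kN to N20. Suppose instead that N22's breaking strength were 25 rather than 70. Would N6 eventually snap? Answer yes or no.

yes

With N22's breaking strength at 25:
Round 1 — N20 at 200 > 150. N20 snaps.
  N20 sheds 200 kN to N11, N14, N22, N8: 50 each.
    N11: 70+50 = 120 ≤ 130
    N14: 50+50 = 100 ≤ 130
    N22: 20+50 = 70 > 25
    N8: 50+50 = 100 > 70
Round 2 — N22, N8 snap.
  N22 sheds 70 kN to N10, N11, N25: 23 each (1 lost).
    N10: 10+23 = 33 ≤ 80
    N11: 120+23 = 143 > 130
    N25: 50+23 = 73 ≤ 140
  N8 sheds 100 kN to N14, N3, N6, N7: 25 each.
    N14: 100+25 = 125 ≤ 130
    N3: 80+25 = 105 ≤ 160
    N6: 80+25 = 105 > 100
    N7: 50+25 = 75 > 70
Round 3 — N11, N6, N7 snap.
  N11 sheds 143 kN to N10, N14, N25: 47 each (2 lost).
    N10: 33+47 = 80 ≤ 80
    N14: 125+47 = 172 > 130
    N25: 73+47 = 120 ≤ 140
  N6 sheds 105 kN to N14, N26, N3, N4: 26 each (1 lost).
    N14: 172+26 = 198 > 130
    N26: 100+26 = 126 ≤ 160
    N3: 105+26 = 131 ≤ 160
    N4: 60+26 = 86 ≤ 130
  N7 sheds 75 kN to N10, N14, N26, N3, N4: 15 each.
    N10: 80+15 = 95 > 80
    N14: 198+15 = 213 > 130
    N26: 126+15 = 141 ≤ 160
    N3: 131+15 = 146 ≤ 160
    N4: 86+15 = 101 ≤ 130
Round 4 — N10, N14 snap.
  N10 sheds 95 kN to N25, N26: 47 each (1 lost).
    N25: 120+47 = 167 > 140
    N26: 141+47 = 188 > 160
  N14 sheds 213 kN to N4: 213 each.
    N4: 101+213 = 314 > 130
Round 5 — N25, N26, N4 snap.
  N25 sheds 167 kN to N3: 167 each.
    N3: 146+167 = 313 > 160
  N26 sheds 188 kN: no online neighbours, lost.
  N4 sheds 314 kN to N3: 314 each.
    N3: 313+314 = 627 > 160
Round 6 — N3 snaps.
  N3 sheds 627 kN: no online neighbours, lost.
No further breaks.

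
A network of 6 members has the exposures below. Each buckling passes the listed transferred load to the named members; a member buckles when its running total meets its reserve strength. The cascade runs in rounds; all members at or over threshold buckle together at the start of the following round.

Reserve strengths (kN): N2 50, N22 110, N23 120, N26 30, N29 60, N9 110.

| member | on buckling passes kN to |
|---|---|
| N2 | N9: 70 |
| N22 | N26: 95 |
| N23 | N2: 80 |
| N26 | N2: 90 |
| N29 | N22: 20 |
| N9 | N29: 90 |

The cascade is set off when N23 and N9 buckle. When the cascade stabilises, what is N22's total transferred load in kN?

20

Round 1 — N23, N9 buckle (initial).
  N2: +80 → 80 ≥ 50
  N29: +90 → 90 ≥ 60
Round 2 — N2, N29 buckle.
  N22: +20 → 20 < 110
No further bucklings.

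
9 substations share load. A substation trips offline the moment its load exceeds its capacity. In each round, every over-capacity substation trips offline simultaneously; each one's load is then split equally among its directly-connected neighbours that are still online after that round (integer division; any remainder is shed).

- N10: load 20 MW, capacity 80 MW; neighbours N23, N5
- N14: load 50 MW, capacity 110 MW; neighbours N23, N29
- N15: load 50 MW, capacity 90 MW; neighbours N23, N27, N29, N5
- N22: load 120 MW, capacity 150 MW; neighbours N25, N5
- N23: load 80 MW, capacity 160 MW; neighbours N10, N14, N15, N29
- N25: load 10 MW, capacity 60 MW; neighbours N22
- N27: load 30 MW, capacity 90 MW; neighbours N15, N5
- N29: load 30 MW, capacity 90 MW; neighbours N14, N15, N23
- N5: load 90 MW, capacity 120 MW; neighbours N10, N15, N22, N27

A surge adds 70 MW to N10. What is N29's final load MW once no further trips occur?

61

Round 1 — N10 at 90 > 80. N10 trips offline.
  N10 sheds 90 MW to N23, N5: 45 each.
    N23: 80+45 = 125 ≤ 160
    N5: 90+45 = 135 > 120
Round 2 — N5 trips offline.
  N5 sheds 135 MW to N15, N22, N27: 45 each.
    N15: 50+45 = 95 > 90
    N22: 120+45 = 165 > 150
    N27: 30+45 = 75 ≤ 90
Round 3 — N15, N22 trip offline.
  N15 sheds 95 MW to N23, N27, N29: 31 each (2 lost).
    N23: 125+31 = 156 ≤ 160
    N27: 75+31 = 106 > 90
    N29: 30+31 = 61 ≤ 90
  N22 sheds 165 MW to N25: 165 each.
    N25: 10+165 = 175 > 60
Round 4 — N25, N27 trip offline.
  N25 sheds 175 MW: no online neighbours, lost.
  N27 sheds 106 MW: no online neighbours, lost.
No further trips.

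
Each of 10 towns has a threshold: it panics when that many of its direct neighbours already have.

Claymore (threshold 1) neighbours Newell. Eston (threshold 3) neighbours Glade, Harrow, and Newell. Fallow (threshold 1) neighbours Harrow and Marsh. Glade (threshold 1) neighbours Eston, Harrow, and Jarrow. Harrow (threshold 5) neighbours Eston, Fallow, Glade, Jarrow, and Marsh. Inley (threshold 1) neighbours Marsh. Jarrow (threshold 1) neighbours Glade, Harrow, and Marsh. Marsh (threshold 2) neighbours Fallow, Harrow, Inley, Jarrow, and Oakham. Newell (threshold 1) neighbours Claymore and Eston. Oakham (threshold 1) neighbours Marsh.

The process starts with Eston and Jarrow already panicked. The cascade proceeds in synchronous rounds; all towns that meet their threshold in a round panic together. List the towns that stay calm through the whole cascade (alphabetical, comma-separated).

Round 1 — Eston, Jarrow panic (initial).
Round 2 — checking thresholds:
  Glade: 2 of 3 neighbours ≥ 1, panics.
  Harrow: 2 of 5 neighbours < 5, below threshold.
  Marsh: 1 of 5 neighbours < 2, below threshold.
  Newell: 1 of 2 neighbours ≥ 1, panics.
Round 3 — checking thresholds:
  Claymore: 1 of 1 neighbours ≥ 1, panics.
  Harrow: 3 of 5 neighbours < 5, below threshold.
  Marsh: 1 of 5 neighbours < 2, below threshold.
Round 4 — no new panics; cascade stops.

Fallow, Harrow, Inley, Marsh, Oakham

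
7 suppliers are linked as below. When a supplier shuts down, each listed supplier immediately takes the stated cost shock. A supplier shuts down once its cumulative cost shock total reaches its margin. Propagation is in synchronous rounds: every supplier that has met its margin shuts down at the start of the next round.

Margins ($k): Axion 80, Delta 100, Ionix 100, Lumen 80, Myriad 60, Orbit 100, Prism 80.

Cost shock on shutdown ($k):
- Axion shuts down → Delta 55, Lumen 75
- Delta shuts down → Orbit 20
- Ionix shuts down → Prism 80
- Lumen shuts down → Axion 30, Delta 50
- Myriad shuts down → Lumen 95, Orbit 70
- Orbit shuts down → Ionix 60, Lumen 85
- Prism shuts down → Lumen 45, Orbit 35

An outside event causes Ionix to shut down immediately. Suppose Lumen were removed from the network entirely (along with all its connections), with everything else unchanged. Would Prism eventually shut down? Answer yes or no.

yes

With Lumen removed:
Round 1 — Ionix shuts down (initial).
  Prism: +80 → 80 ≥ 80
Round 2 — Prism shuts down.
  Orbit: +35 → 35 < 100
No further shutdowns.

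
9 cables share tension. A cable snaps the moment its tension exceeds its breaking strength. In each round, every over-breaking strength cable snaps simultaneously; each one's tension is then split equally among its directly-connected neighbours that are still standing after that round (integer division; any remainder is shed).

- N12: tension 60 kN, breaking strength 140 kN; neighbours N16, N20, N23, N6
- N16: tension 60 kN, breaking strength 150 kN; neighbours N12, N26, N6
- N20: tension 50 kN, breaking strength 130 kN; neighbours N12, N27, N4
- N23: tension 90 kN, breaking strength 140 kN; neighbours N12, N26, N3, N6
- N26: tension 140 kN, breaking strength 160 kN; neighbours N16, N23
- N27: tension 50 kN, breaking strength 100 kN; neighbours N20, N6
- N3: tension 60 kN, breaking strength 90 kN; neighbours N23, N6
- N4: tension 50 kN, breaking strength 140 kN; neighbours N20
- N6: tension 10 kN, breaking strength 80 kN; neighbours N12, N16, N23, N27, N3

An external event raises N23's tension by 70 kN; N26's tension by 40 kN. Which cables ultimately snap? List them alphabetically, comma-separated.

N12, N16, N20, N23, N26, N27, N3, N4, N6

Round 1 — N23 at 160 > 140; N26 at 180 > 160. N23, N26 snap.
  N23 sheds 160 kN to N12, N3, N6: 53 each (1 lost).
    N12: 60+53 = 113 ≤ 140
    N3: 60+53 = 113 > 90
    N6: 10+53 = 63 ≤ 80
  N26 sheds 180 kN to N16: 180 each.
    N16: 60+180 = 240 > 150
Round 2 — N16, N3 snap.
  N16 sheds 240 kN to N12, N6: 120 each.
    N12: 113+120 = 233 > 140
    N6: 63+120 = 183 > 80
  N3 sheds 113 kN to N6: 113 each.
    N6: 183+113 = 296 > 80
Round 3 — N12, N6 snap.
  N12 sheds 233 kN to N20: 233 each.
    N20: 50+233 = 283 > 130
  N6 sheds 296 kN to N27: 296 each.
    N27: 50+296 = 346 > 100
Round 4 — N20, N27 snap.
  N20 sheds 283 kN to N4: 283 each.
    N4: 50+283 = 333 > 140
  N27 sheds 346 kN: no online neighbours, lost.
Round 5 — N4 snaps.
  N4 sheds 333 kN: no online neighbours, lost.
No further breaks.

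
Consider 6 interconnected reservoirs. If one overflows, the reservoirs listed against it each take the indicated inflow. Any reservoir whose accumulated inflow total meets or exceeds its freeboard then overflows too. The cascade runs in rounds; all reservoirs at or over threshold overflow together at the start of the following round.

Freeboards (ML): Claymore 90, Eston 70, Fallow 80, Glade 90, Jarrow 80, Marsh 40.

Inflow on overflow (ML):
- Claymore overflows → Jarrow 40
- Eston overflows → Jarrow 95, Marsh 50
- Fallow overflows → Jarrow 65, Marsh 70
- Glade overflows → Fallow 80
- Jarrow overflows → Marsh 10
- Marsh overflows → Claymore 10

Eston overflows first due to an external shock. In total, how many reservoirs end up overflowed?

3

Round 1 — Eston overflows (initial).
  Jarrow: +95 → 95 ≥ 80
  Marsh: +50 → 50 ≥ 40
Round 2 — Jarrow, Marsh overflow.
  Claymore: +10 → 10 < 90
No further overflows.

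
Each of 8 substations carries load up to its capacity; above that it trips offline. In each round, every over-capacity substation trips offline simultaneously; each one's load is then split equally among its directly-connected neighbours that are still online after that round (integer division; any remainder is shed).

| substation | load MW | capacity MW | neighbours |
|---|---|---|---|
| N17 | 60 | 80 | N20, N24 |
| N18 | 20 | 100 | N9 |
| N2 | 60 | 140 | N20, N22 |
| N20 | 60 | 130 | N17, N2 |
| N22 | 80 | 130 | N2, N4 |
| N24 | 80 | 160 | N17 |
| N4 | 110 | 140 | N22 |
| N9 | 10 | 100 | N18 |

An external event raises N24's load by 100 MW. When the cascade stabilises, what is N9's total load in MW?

Round 1 — N24 at 180 > 160. N24 trips offline.
  N24 sheds 180 MW to N17: 180 each.
    N17: 60+180 = 240 > 80
Round 2 — N17 trips offline.
  N17 sheds 240 MW to N20: 240 each.
    N20: 60+240 = 300 > 130
Round 3 — N20 trips offline.
  N20 sheds 300 MW to N2: 300 each.
    N2: 60+300 = 360 > 140
Round 4 — N2 trips offline.
  N2 sheds 360 MW to N22: 360 each.
    N22: 80+360 = 440 > 130
Round 5 — N22 trips offline.
  N22 sheds 440 MW to N4: 440 each.
    N4: 110+440 = 550 > 140
Round 6 — N4 trips offline.
  N4 sheds 550 MW: no online neighbours, lost.
No further trips.

10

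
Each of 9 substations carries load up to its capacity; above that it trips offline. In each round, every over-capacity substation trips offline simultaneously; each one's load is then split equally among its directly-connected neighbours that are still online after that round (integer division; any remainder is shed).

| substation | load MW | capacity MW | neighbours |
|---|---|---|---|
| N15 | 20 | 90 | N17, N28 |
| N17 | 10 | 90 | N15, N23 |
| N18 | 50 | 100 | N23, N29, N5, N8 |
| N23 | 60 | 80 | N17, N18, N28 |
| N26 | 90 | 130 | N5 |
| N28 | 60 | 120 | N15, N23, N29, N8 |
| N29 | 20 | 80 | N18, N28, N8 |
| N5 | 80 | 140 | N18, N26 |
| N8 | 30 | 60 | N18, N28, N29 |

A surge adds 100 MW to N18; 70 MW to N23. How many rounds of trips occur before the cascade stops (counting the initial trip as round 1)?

Round 1 — N18 at 150 > 100; N23 at 130 > 80. N18, N23 trip offline.
  N18 sheds 150 MW to N29, N5, N8: 50 each.
    N29: 20+50 = 70 ≤ 80
    N5: 80+50 = 130 ≤ 140
    N8: 30+50 = 80 > 60
  N23 sheds 130 MW to N17, N28: 65 each.
    N17: 10+65 = 75 ≤ 90
    N28: 60+65 = 125 > 120
Round 2 — N28, N8 trip offline.
  N28 sheds 125 MW to N15, N29: 62 each (1 lost).
    N15: 20+62 = 82 ≤ 90
    N29: 70+62 = 132 > 80
  N8 sheds 80 MW to N29: 80 each.
    N29: 132+80 = 212 > 80
Round 3 — N29 trips offline.
  N29 sheds 212 MW: no online neighbours, lost.
No further trips.

3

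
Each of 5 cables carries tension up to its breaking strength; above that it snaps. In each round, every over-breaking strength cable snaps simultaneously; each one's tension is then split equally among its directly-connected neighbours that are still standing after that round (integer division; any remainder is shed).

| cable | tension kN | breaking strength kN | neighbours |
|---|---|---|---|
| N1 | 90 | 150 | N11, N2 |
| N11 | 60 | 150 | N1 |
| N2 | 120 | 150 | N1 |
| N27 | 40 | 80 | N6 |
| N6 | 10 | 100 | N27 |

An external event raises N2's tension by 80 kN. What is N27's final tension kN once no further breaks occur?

40

Round 1 — N2 at 200 > 150. N2 snaps.
  N2 sheds 200 kN to N1: 200 each.
    N1: 90+200 = 290 > 150
Round 2 — N1 snaps.
  N1 sheds 290 kN to N11: 290 each.
    N11: 60+290 = 350 > 150
Round 3 — N11 snaps.
  N11 sheds 350 kN: no online neighbours, lost.
No further breaks.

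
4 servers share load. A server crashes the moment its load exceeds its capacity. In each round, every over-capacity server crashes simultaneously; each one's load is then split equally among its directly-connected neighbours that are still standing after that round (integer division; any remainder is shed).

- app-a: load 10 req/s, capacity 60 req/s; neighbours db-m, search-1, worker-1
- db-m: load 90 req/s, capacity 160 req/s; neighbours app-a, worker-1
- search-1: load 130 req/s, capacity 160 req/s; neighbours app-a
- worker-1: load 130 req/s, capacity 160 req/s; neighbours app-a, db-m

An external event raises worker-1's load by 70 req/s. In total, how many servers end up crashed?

4

Round 1 — worker-1 at 200 > 160. worker-1 crashes.
  worker-1 sheds 200 req/s to app-a, db-m: 100 each.
    app-a: 10+100 = 110 > 60
    db-m: 90+100 = 190 > 160
Round 2 — app-a, db-m crash.
  app-a sheds 110 req/s to search-1: 110 each.
    search-1: 130+110 = 240 > 160
  db-m sheds 190 req/s: no online neighbours, lost.
Round 3 — search-1 crashes.
  search-1 sheds 240 req/s: no online neighbours, lost.
No further crashes.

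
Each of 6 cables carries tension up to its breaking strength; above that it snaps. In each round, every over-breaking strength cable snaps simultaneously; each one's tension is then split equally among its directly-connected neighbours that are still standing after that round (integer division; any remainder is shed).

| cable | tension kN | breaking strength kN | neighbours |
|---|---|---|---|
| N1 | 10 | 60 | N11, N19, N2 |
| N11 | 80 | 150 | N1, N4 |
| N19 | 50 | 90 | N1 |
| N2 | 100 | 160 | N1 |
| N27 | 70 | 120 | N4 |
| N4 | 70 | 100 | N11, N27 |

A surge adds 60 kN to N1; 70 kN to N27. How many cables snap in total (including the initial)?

Round 1 — N1 at 70 > 60; N27 at 140 > 120. N1, N27 snap.
  N1 sheds 70 kN to N11, N19, N2: 23 each (1 lost).
    N11: 80+23 = 103 ≤ 150
    N19: 50+23 = 73 ≤ 90
    N2: 100+23 = 123 ≤ 160
  N27 sheds 140 kN to N4: 140 each.
    N4: 70+140 = 210 > 100
Round 2 — N4 snaps.
  N4 sheds 210 kN to N11: 210 each.
    N11: 103+210 = 313 > 150
Round 3 — N11 snaps.
  N11 sheds 313 kN: no online neighbours, lost.
No further breaks.

4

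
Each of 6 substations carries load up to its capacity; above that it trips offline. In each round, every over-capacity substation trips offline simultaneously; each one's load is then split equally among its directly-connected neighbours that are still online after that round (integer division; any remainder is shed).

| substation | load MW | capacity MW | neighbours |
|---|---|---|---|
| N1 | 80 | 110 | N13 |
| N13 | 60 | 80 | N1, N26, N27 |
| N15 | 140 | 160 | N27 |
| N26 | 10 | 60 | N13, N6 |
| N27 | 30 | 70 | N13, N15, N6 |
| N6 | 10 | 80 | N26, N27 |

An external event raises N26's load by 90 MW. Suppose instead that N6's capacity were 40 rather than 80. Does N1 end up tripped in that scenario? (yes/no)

With N6's capacity at 40:
Round 1 — N26 at 100 > 60. N26 trips offline.
  N26 sheds 100 MW to N13, N6: 50 each.
    N13: 60+50 = 110 > 80
    N6: 10+50 = 60 > 40
Round 2 — N13, N6 trip offline.
  N13 sheds 110 MW to N1, N27: 55 each.
    N1: 80+55 = 135 > 110
    N27: 30+55 = 85 > 70
  N6 sheds 60 MW to N27: 60 each.
    N27: 85+60 = 145 > 70
Round 3 — N1, N27 trip offline.
  N1 sheds 135 MW: no online neighbours, lost.
  N27 sheds 145 MW to N15: 145 each.
    N15: 140+145 = 285 > 160
Round 4 — N15 trips offline.
  N15 sheds 285 MW: no online neighbours, lost.
No further trips.

yes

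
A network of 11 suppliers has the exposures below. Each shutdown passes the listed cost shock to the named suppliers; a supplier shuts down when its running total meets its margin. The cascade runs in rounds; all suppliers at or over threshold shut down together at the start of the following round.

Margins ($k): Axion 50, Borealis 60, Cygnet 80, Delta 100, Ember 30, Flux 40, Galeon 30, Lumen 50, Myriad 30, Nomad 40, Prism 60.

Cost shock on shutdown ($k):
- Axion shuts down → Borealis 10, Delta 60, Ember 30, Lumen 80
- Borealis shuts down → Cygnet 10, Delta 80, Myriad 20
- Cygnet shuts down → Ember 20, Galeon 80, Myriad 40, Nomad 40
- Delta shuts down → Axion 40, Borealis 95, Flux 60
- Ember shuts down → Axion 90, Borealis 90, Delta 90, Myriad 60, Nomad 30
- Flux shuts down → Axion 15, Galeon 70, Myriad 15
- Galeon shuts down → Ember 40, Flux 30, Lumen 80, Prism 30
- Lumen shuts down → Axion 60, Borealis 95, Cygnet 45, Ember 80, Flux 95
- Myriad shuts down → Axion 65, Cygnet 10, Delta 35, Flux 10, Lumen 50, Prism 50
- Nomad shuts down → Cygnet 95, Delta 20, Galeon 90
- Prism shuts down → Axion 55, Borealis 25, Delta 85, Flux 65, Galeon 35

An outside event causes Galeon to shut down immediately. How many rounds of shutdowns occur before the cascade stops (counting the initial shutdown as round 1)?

Round 1 — Galeon shuts down (initial).
  Ember: +40 → 40 ≥ 30
  Flux: +30 → 30 < 40
  Lumen: +80 → 80 ≥ 50
  Prism: +30 → 30 < 60
Round 2 — Ember, Lumen shut down.
  Axion: +90+60 → 150 ≥ 50
  Borealis: +90+95 → 185 ≥ 60
  Cygnet: +45 → 45 < 80
  Delta: +90 → 90 < 100
  Flux: +95 → 125 ≥ 40
  Myriad: +60 → 60 ≥ 30
  Nomad: +30 → 30 < 40
Round 3 — Axion, Borealis, Flux, Myriad shut down.
  Cygnet: +10+10 → 65 < 80
  Delta: +60+80+35 → 265 ≥ 100
  Prism: +50 → 80 ≥ 60
Round 4 — Delta, Prism shut down.
No further shutdowns.

4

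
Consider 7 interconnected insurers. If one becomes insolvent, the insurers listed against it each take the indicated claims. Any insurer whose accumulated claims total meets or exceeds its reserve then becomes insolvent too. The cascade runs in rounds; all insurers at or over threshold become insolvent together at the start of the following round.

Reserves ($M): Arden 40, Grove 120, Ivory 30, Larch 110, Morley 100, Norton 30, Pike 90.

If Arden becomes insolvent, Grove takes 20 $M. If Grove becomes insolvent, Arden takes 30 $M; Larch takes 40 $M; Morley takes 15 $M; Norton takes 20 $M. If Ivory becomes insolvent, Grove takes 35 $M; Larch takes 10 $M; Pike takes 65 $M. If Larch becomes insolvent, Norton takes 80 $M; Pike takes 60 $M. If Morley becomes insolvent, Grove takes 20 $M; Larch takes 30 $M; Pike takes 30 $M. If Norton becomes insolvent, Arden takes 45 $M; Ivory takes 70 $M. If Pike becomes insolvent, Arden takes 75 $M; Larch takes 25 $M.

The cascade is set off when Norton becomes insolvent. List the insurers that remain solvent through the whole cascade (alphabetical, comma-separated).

Grove, Larch, Morley, Pike

Round 1 — Norton becomes insolvent (initial).
  Arden: +45 → 45 ≥ 40
  Ivory: +70 → 70 ≥ 30
Round 2 — Arden, Ivory become insolvent.
  Grove: +20+35 → 55 < 120
  Larch: +10 → 10 < 110
  Pike: +65 → 65 < 90
No further insolvencies.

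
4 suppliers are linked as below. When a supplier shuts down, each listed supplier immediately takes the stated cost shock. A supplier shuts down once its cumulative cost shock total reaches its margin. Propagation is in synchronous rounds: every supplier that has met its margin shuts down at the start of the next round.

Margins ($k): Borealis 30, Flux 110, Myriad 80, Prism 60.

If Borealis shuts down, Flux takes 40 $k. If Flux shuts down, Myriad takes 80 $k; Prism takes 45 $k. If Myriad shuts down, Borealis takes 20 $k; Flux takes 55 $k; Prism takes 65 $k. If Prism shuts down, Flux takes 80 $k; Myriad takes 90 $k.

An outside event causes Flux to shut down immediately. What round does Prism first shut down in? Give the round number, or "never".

3

Round 1 — Flux shuts down (initial).
  Myriad: +80 → 80 ≥ 80
  Prism: +45 → 45 < 60
Round 2 — Myriad shuts down.
  Borealis: +20 → 20 < 30
  Prism: +65 → 110 ≥ 60
Round 3 — Prism shuts down.
No further shutdowns.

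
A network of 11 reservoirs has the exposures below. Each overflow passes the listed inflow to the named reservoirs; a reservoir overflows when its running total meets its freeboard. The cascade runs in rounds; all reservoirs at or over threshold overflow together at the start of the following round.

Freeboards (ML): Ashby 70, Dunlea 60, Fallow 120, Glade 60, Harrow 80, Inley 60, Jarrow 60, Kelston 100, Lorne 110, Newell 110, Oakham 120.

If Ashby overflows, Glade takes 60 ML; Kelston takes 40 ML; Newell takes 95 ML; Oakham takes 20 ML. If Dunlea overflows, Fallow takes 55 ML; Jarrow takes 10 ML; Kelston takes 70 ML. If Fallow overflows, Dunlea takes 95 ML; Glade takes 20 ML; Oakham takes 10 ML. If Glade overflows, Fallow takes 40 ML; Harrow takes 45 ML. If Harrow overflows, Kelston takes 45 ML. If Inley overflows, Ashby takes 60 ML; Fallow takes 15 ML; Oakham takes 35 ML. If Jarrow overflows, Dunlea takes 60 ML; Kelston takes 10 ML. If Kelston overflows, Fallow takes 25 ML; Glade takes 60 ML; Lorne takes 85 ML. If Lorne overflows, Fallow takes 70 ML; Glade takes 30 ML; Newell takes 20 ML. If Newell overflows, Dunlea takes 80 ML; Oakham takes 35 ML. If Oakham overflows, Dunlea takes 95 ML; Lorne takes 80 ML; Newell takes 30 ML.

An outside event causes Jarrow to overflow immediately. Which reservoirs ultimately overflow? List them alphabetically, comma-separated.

Dunlea, Jarrow

Round 1 — Jarrow overflows (initial).
  Dunlea: +60 → 60 ≥ 60
  Kelston: +10 → 10 < 100
Round 2 — Dunlea overflows.
  Fallow: +55 → 55 < 120
  Kelston: +70 → 80 < 100
No further overflows.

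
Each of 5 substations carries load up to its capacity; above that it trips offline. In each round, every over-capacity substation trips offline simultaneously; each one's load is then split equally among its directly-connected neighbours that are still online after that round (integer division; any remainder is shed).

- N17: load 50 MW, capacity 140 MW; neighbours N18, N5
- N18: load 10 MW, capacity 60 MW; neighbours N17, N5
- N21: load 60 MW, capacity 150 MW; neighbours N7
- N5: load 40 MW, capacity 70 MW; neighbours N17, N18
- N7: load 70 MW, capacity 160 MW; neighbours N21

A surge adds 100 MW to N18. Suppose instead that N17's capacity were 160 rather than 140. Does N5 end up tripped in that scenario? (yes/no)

yes

With N17's capacity at 160:
Round 1 — N18 at 110 > 60. N18 trips offline.
  N18 sheds 110 MW to N17, N5: 55 each.
    N17: 50+55 = 105 ≤ 160
    N5: 40+55 = 95 > 70
Round 2 — N5 trips offline.
  N5 sheds 95 MW to N17: 95 each.
    N17: 105+95 = 200 > 160
Round 3 — N17 trips offline.
  N17 sheds 200 MW: no online neighbours, lost.
No further trips.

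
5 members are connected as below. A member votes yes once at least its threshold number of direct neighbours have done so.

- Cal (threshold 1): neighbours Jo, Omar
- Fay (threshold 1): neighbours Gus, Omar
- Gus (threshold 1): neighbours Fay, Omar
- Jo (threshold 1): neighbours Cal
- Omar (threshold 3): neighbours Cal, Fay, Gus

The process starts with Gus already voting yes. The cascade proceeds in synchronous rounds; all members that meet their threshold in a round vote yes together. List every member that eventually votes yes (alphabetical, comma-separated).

Round 1 — Gus votes yes (initial).
Round 2 — checking thresholds:
  Fay: 1 of 2 neighbours ≥ 1, votes yes.
  Omar: 1 of 3 neighbours < 3, not yet.
Round 3 — no new yes votes; cascade stops.

Fay, Gus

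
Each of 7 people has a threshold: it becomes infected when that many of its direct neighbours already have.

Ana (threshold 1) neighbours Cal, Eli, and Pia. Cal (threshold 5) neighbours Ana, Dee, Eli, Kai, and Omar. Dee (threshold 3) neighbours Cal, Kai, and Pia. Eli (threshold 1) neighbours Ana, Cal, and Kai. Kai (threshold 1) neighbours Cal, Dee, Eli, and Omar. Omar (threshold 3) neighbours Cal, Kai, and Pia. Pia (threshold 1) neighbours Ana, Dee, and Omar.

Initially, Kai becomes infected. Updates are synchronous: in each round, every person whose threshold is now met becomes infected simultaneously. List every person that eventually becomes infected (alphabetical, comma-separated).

Ana, Eli, Kai, Pia

Round 1 — Kai becomes infected (initial).
Round 2 — checking thresholds:
  Cal: 1 of 5 neighbours < 5, holds.
  Dee: 1 of 3 neighbours < 3, holds.
  Eli: 1 of 3 neighbours ≥ 1, becomes infected.
  Omar: 1 of 3 neighbours < 3, holds.
Round 3 — checking thresholds:
  Ana: 1 of 3 neighbours ≥ 1, becomes infected.
  Cal: 2 of 5 neighbours < 5, holds.
  Dee: 1 of 3 neighbours < 3, holds.
  Omar: 1 of 3 neighbours < 3, holds.
Round 4 — checking thresholds:
  Cal: 3 of 5 neighbours < 5, holds.
  Dee: 1 of 3 neighbours < 3, holds.
  Omar: 1 of 3 neighbours < 3, holds.
  Pia: 1 of 3 neighbours ≥ 1, becomes infected.
Round 5 — no new infections; cascade stops.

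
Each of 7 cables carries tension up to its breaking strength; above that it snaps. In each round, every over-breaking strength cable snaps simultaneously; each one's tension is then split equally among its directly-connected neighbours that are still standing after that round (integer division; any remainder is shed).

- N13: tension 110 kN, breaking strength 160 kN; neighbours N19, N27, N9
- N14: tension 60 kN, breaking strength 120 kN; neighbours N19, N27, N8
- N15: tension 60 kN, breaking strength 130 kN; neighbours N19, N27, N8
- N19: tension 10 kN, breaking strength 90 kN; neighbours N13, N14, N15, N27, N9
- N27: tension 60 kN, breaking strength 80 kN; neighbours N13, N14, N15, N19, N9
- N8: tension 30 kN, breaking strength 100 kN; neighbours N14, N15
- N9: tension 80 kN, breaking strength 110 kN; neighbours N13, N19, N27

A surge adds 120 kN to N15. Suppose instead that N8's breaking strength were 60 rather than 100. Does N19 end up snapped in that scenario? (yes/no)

With N8's breaking strength at 60:
Round 1 — N15 at 180 > 130. N15 snaps.
  N15 sheds 180 kN to N19, N27, N8: 60 each.
    N19: 10+60 = 70 ≤ 90
    N27: 60+60 = 120 > 80
    N8: 30+60 = 90 > 60
Round 2 — N27, N8 snap.
  N27 sheds 120 kN to N13, N14, N19, N9: 30 each.
    N13: 110+30 = 140 ≤ 160
    N14: 60+30 = 90 ≤ 120
    N19: 70+30 = 100 > 90
    N9: 80+30 = 110 ≤ 110
  N8 sheds 90 kN to N14: 90 each.
    N14: 90+90 = 180 > 120
Round 3 — N14, N19 snap.
  N14 sheds 180 kN: no online neighbours, lost.
  N19 sheds 100 kN to N13, N9: 50 each.
    N13: 140+50 = 190 > 160
    N9: 110+50 = 160 > 110
Round 4 — N13, N9 snap.
  N13 sheds 190 kN: no online neighbours, lost.
  N9 sheds 160 kN: no online neighbours, lost.
No further breaks.

yes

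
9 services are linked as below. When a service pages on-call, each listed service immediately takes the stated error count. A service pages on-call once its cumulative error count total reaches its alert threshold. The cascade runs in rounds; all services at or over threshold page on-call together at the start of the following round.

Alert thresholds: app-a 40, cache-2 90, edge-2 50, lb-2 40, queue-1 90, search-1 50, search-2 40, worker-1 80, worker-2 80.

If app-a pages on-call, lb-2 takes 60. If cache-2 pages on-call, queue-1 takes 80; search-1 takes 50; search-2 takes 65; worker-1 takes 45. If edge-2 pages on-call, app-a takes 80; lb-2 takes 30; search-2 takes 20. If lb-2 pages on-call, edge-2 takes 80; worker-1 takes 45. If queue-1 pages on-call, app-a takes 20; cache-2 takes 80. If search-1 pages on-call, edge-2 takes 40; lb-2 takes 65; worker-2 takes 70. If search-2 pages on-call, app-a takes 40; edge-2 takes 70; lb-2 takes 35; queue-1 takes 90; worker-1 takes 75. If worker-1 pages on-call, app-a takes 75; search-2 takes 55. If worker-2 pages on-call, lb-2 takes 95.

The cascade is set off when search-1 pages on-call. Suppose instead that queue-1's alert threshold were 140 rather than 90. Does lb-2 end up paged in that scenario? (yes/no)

yes

With queue-1's alert threshold at 140:
Round 1 — search-1 pages on-call (initial).
  edge-2: +40 → 40 < 50
  lb-2: +65 → 65 ≥ 40
  worker-2: +70 → 70 < 80
Round 2 — lb-2 pages on-call.
  edge-2: +80 → 120 ≥ 50
  worker-1: +45 → 45 < 80
Round 3 — edge-2 pages on-call.
  app-a: +80 → 80 ≥ 40
  search-2: +20 → 20 < 40
Round 4 — app-a pages on-call.
No further pages.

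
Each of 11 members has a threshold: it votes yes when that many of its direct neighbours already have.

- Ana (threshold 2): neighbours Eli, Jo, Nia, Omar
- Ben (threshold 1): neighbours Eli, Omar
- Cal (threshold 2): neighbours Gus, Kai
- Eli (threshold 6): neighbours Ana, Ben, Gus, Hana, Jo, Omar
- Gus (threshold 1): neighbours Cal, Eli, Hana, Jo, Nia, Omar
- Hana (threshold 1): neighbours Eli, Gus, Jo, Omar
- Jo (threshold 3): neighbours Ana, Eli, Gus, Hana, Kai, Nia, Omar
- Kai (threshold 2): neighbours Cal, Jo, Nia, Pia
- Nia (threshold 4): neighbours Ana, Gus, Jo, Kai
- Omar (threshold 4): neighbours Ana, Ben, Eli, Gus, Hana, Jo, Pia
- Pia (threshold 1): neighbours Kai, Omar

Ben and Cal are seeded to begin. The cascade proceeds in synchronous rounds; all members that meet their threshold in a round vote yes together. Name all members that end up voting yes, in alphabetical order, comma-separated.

Round 1 — Ben, Cal vote yes (initial).
Round 2 — checking thresholds:
  Eli: 1 of 6 neighbours < 6, holds.
  Gus: 1 of 6 neighbours ≥ 1, votes yes.
  Kai: 1 of 4 neighbours < 2, holds.
  Omar: 1 of 7 neighbours < 4, holds.
Round 3 — checking thresholds:
  Eli: 2 of 6 neighbours < 6, holds.
  Hana: 1 of 4 neighbours ≥ 1, votes yes.
  Jo: 1 of 7 neighbours < 3, holds.
  Kai: 1 of 4 neighbours < 2, holds.
  Nia: 1 of 4 neighbours < 4, holds.
  Omar: 2 of 7 neighbours < 4, holds.
Round 4 — no new yes votes; cascade stops.

Ben, Cal, Gus, Hana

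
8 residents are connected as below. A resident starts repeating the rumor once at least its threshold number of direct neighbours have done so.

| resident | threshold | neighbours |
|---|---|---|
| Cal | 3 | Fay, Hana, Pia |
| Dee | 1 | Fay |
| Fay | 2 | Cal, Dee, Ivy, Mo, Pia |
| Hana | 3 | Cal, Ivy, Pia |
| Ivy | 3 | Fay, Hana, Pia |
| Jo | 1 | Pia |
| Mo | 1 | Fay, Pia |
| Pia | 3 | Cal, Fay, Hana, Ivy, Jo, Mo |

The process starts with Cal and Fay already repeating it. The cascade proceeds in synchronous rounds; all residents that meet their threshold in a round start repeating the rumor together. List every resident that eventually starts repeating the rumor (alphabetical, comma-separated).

Cal, Dee, Fay, Jo, Mo, Pia

Round 1 — Cal, Fay start repeating the rumor (initial).
Round 2 — checking thresholds:
  Dee: 1 of 1 neighbours ≥ 1, starts repeating the rumor.
  Hana: 1 of 3 neighbours < 3, not yet.
  Ivy: 1 of 3 neighbours < 3, not yet.
  Mo: 1 of 2 neighbours ≥ 1, starts repeating the rumor.
  Pia: 2 of 6 neighbours < 3, not yet.
Round 3 — checking thresholds:
  Hana: 1 of 3 neighbours < 3, not yet.
  Ivy: 1 of 3 neighbours < 3, not yet.
  Pia: 3 of 6 neighbours ≥ 3, starts repeating the rumor.
Round 4 — checking thresholds:
  Hana: 2 of 3 neighbours < 3, not yet.
  Ivy: 2 of 3 neighbours < 3, not yet.
  Jo: 1 of 1 neighbours ≥ 1, starts repeating the rumor.
Round 5 — no new spreads; cascade stops.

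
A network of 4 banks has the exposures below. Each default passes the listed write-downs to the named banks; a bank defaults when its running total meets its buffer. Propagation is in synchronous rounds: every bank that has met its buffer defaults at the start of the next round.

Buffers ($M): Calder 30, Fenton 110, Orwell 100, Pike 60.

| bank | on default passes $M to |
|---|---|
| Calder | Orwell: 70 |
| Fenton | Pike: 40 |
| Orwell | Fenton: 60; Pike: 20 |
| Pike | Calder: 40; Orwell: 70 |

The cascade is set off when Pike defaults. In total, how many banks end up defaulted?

3

Round 1 — Pike defaults (initial).
  Calder: +40 → 40 ≥ 30
  Orwell: +70 → 70 < 100
Round 2 — Calder defaults.
  Orwell: +70 → 140 ≥ 100
Round 3 — Orwell defaults.
  Fenton: +60 → 60 < 110
No further defaults.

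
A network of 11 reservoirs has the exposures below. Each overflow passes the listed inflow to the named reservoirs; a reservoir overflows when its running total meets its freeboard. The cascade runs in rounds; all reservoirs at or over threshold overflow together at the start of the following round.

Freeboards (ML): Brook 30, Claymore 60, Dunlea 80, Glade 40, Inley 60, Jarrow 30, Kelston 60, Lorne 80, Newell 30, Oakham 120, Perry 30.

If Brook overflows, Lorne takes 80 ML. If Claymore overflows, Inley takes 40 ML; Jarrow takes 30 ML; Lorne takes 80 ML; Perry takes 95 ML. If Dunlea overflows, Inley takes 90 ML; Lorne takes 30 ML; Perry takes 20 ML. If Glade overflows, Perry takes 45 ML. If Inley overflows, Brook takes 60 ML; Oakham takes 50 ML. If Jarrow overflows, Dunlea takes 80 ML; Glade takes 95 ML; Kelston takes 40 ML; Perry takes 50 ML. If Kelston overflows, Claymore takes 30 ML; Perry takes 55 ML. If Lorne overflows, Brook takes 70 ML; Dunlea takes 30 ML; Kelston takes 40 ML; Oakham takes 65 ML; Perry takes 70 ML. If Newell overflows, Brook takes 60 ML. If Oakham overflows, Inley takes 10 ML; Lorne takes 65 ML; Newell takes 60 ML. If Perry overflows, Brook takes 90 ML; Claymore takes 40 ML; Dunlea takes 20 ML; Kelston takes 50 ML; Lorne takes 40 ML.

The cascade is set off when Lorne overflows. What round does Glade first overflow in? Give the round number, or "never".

6

Round 1 — Lorne overflows (initial).
  Brook: +70 → 70 ≥ 30
  Dunlea: +30 → 30 < 80
  Kelston: +40 → 40 < 60
  Oakham: +65 → 65 < 120
  Perry: +70 → 70 ≥ 30
Round 2 — Brook, Perry overflow.
  Claymore: +40 → 40 < 60
  Dunlea: +20 → 50 < 80
  Kelston: +50 → 90 ≥ 60
Round 3 — Kelston overflows.
  Claymore: +30 → 70 ≥ 60
Round 4 — Claymore overflows.
  Inley: +40 → 40 < 60
  Jarrow: +30 → 30 ≥ 30
Round 5 — Jarrow overflows.
  Dunlea: +80 → 130 ≥ 80
  Glade: +95 → 95 ≥ 40
Round 6 — Dunlea, Glade overflow.
  Inley: +90 → 130 ≥ 60
Round 7 — Inley overflows.
  Oakham: +50 → 115 < 120
No further overflows.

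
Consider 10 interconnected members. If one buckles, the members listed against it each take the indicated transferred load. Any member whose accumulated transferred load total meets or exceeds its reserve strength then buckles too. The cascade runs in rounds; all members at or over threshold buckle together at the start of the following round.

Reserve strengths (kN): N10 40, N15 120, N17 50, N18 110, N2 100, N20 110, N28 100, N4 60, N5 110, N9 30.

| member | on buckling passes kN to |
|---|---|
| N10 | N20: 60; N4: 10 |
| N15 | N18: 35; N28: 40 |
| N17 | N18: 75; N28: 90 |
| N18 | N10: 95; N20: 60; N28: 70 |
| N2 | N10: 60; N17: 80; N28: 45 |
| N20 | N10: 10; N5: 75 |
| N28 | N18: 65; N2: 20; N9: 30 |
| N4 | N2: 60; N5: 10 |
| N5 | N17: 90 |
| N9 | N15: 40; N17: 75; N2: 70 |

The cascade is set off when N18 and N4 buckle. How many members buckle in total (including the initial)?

Round 1 — N18, N4 buckle (initial).
  N10: +95 → 95 ≥ 40
  N2: +60 → 60 < 100
  N20: +60 → 60 < 110
  N28: +70 → 70 < 100
  N5: +10 → 10 < 110
Round 2 — N10 buckles.
  N20: +60 → 120 ≥ 110
Round 3 — N20 buckles.
  N5: +75 → 85 < 110
No further bucklings.

4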